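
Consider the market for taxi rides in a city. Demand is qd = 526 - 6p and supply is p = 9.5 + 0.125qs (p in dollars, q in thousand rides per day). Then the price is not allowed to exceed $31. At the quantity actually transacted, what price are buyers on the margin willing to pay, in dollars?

Rearranging supply gives qs = 8p - 76. Without the control the market clears where 526 - 6p = 8p - 76, i.e. p* = 43 and q* = 268.
The ceiling of 31 is below the equilibrium price 43, so it binds.
At p = 31: qd = 526 - 6·31 = 340 and qs = 8·31 - 76 = 172.
Only 172 units reach the market. On the demand curve, the marginal buyer's willingness to pay at q = 172 is (526 - 172)/6 = 59.

59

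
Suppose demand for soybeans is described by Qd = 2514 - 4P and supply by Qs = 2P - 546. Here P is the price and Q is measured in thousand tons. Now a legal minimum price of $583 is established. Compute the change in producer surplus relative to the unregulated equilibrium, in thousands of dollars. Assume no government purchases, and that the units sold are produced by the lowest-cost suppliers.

-8030

In a free market, 2514 - 4P = 2P - 546 gives the equilibrium P* = 510, Q* = 474.
The floor of 583 is above the equilibrium price 510, so it binds.
At P = 583: Qd = 2514 - 4·583 = 182 and Qs = 2·583 - 546 = 620.
Producer surplus without the control is ½ · (510 - 273) · 474 = 56169.
With the floor, 182 units are sold at 583. The supply price at Q = 182 is 364, so PS = ½ · [(583 - 273) + (583 - 364)] · 182 = 48139.
Change in producer surplus = 48139 - 56169 = -8030.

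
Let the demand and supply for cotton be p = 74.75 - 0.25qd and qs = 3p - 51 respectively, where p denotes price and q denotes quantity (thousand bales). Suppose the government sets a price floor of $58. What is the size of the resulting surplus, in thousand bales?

56

Rearranging demand gives qd = 299 - 4p. Setting quantity demanded equal to quantity supplied, 299 - 4p = 3p - 51, gives p* = 50 and q* = 99.
Since 58 > 50, the floor is binding.
At p = 58: qd = 299 - 4·58 = 67 and qs = 3·58 - 51 = 123.
Surplus = qs - qd = 123 - 67 = 56.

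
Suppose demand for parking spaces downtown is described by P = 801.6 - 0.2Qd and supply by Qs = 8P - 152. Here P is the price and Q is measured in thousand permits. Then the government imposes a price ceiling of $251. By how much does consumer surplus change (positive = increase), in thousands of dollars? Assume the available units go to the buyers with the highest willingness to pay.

97593.6

Rearranging demand gives Qd = 4008 - 5P. In a free market, 4008 - 5P = 8P - 152 gives the equilibrium P* = 320, Q* = 2408.
Because the ceiling (251) lies below the market-clearing price, it is binding.
At P = 251: Qd = 4008 - 5·251 = 2753 and Qs = 8·251 - 152 = 1856.
Consumer surplus without the control is ½ · (801.6 - 320) · 2408 = 579846.4.
With the ceiling, 1856 units are sold at 251 (assume they go to the highest-value buyers). The demand price at Q = 1856 is 430.4, so CS = ½ · [(801.6 - 251) + (430.4 - 251)] · 1856 = 677440.
Change in consumer surplus = 677440 - 579846.4 = 97593.6.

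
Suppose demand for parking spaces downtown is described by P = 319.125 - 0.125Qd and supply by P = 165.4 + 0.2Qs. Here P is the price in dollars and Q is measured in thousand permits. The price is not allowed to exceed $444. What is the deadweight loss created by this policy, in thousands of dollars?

Rearranging demand gives Qd = 2553 - 8P; rearranging supply gives Qs = 5P - 827. Setting quantity demanded equal to quantity supplied, 2553 - 8P = 5P - 827, gives P* = 260 and Q* = 473.
Since 444 is above P* = 260, the ceiling does not bind and the free-market outcome prevails.
Since the control does not bind, no trades are prevented and deadweight loss is zero.

0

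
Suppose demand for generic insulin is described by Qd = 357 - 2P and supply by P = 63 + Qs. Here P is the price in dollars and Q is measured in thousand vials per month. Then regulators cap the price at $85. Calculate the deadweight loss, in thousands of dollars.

Rearranging supply gives Qs = P - 63. In a free market, 357 - 2P = P - 63 gives the equilibrium P* = 140, Q* = 77.
Because the ceiling (85) lies below the market-clearing price, it is binding.
At P = 85: Qd = 357 - 2·85 = 187 and Qs = 85 - 63 = 22.
Quantity traded falls to 22. At Q = 22 the demand price is (357 - 22)/2 = 167.5 and the supply price is 63 + 22 = 85.
Deadweight loss = ½ · (167.5 - 85) · (77 - 22) = ½ · 82.5 · 55 = 2268.75.

2268.75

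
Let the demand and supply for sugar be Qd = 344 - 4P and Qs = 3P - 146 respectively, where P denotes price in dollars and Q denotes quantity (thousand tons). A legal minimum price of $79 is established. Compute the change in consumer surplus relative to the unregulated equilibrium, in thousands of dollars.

Equilibrium: 344 - 4P = 3P - 146, so 490 = 7P and P* = 70, Q* = 64.
Since 79 > 70, the floor is binding.
At P = 79: Qd = 344 - 4·79 = 28 and Qs = 3·79 - 146 = 91.
Consumer surplus without the control is ½ · (86 - 70) · 64 = 512.
With the floor, consumers buy 28 units at 79, so CS = ½ · (86 - 79) · 28 = 98.
Change in consumer surplus = 98 - 512 = -414.

-414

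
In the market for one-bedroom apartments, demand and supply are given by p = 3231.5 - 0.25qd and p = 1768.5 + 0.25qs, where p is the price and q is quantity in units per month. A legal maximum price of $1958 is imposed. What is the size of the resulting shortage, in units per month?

Rearranging demand gives qd = 12926 - 4p; rearranging supply gives qs = 4p - 7074. Equilibrium: 12926 - 4p = 4p - 7074, so 20000 = 8p and p* = 2500, q* = 2926.
Because the ceiling (1958) lies below the market-clearing price, it is binding.
At p = 1958: qd = 12926 - 4·1958 = 5094 and qs = 4·1958 - 7074 = 758.
Shortage = qd - qs = 5094 - 758 = 4336.

4336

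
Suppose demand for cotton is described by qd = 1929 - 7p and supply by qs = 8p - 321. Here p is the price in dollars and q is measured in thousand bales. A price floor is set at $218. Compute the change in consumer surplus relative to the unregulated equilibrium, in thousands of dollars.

Equilibrium: 1929 - 7p = 8p - 321, so 2250 = 15p and p* = 150, q* = 879.
The floor of 218 is above the equilibrium price 150, so it binds.
At p = 218: qd = 1929 - 7·218 = 403 and qs = 8·218 - 321 = 1423.
Consumer surplus without the control is ½ · (1929/7 - 150) · 879 = 772641/14.
With the floor, consumers buy 403 units at 218, so CS = ½ · (1929/7 - 218) · 403 = 162409/14.
Change in consumer surplus = 162409/14 - 772641/14 = -43588.

-43588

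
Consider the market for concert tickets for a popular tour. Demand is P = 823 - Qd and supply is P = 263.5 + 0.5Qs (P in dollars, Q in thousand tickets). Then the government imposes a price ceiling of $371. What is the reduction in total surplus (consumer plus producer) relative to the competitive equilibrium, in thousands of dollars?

18723

Rearranging demand gives Qd = 823 - P; rearranging supply gives Qs = 2P - 527. Setting quantity demanded equal to quantity supplied, 823 - P = 2P - 527, gives P* = 450 and Q* = 373.
Because the ceiling (371) lies below the market-clearing price, it is binding.
At P = 371: Qd = 823 - 371 = 452 and Qs = 2·371 - 527 = 215.
Quantity traded falls to 215. At Q = 215 the demand price is 823 - 215 = 608 and the supply price is (527 + 215)/2 = 371.
Deadweight loss = ½ · (608 - 371) · (373 - 215) = ½ · 237 · 158 = 18723.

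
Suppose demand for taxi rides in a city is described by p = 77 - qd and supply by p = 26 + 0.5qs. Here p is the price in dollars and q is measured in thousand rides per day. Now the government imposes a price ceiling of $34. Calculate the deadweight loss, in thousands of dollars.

243

Rearranging demand gives qd = 77 - p; rearranging supply gives qs = 2p - 52. Setting quantity demanded equal to quantity supplied, 77 - p = 2p - 52, gives p* = 43 and q* = 34.
Because the ceiling (34) lies below the market-clearing price, it is binding.
At p = 34: qd = 77 - 34 = 43 and qs = 2·34 - 52 = 16.
Quantity traded falls to 16. At q = 16 the demand price is 77 - 16 = 61 and the supply price is (52 + 16)/2 = 34.
Deadweight loss = ½ · (61 - 34) · (34 - 16) = ½ · 27 · 18 = 243.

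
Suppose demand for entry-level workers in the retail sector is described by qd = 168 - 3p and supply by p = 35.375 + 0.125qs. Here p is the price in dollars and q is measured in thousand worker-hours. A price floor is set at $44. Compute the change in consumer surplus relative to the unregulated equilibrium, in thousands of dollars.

Rearranging supply gives qs = 8p - 283. Without the control the market clears where 168 - 3p = 8p - 283, i.e. p* = 41 and q* = 45.
The floor of 44 is above the equilibrium price 41, so it binds.
At p = 44: qd = 168 - 3·44 = 36 and qs = 8·44 - 283 = 69.
Consumer surplus without the control is ½ · (56 - 41) · 45 = 337.5.
With the floor, consumers buy 36 units at 44, so CS = ½ · (56 - 44) · 36 = 216.
Change in consumer surplus = 216 - 337.5 = -121.5.

-121.5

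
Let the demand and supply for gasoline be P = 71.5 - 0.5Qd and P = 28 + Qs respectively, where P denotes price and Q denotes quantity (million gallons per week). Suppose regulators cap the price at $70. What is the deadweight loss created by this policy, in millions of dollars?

0

Rearranging demand gives Qd = 143 - 2P; rearranging supply gives Qs = P - 28. Equilibrium: 143 - 2P = P - 28, so 171 = 3P and P* = 57, Q* = 29.
Since 70 is above P* = 57, the ceiling does not bind and the free-market outcome prevails.
Since the control does not bind, no trades are prevented and deadweight loss is zero.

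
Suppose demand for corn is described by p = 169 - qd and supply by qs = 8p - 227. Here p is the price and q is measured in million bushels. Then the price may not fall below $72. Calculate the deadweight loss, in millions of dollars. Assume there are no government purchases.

Rearranging demand gives qd = 169 - p. In a free market, 169 - p = 8p - 227 gives the equilibrium p* = 44, q* = 125.
The floor of 72 is above the equilibrium price 44, so it binds.
At p = 72: qd = 169 - 72 = 97 and qs = 8·72 - 227 = 349.
Quantity traded falls to 97. At q = 97 the demand price is 169 - 97 = 72 and the supply price is (227 + 97)/8 = 40.5.
Deadweight loss = ½ · (72 - 40.5) · (125 - 97) = ½ · 31.5 · 28 = 441.

441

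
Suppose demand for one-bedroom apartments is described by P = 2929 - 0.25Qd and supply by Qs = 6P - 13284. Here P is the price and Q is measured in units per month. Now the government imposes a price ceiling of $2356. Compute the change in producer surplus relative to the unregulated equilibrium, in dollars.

-184896

Rearranging demand gives Qd = 11716 - 4P. Equilibrium: 11716 - 4P = 6P - 13284, so 25000 = 10P and P* = 2500, Q* = 1716.
Since 2356 < 2500, the ceiling is binding.
At P = 2356: Qd = 11716 - 4·2356 = 2292 and Qs = 6·2356 - 13284 = 852.
Producer surplus without the control is ½ · (2500 - 2214) · 1716 = 245388.
With the ceiling, producers sell 852 units at 2356, so PS = ½ · (2356 - 2214) · 852 = 60492.
Change in producer surplus = 60492 - 245388 = -184896.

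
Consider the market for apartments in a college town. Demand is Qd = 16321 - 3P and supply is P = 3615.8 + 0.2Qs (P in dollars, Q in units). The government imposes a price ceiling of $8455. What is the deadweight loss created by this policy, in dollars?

0

Rearranging supply gives Qs = 5P - 18079. Setting quantity demanded equal to quantity supplied, 16321 - 3P = 5P - 18079, gives P* = 4300 and Q* = 3421.
The ceiling of 8455 is above the equilibrium price 4300, so it is not binding; the market clears at P* = 4300, Q* = 3421.
Since the control does not bind, no trades are prevented and deadweight loss is zero.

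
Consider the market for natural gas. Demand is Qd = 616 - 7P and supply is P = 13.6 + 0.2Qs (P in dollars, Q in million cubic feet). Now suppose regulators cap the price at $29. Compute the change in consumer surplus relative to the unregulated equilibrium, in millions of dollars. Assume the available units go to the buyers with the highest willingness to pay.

756

Rearranging supply gives Qs = 5P - 68. Equilibrium: 616 - 7P = 5P - 68, so 684 = 12P and P* = 57, Q* = 217.
Because the ceiling (29) lies below the market-clearing price, it is binding.
At P = 29: Qd = 616 - 7·29 = 413 and Qs = 5·29 - 68 = 77.
Consumer surplus without the control is ½ · (88 - 57) · 217 = 3363.5.
With the ceiling, 77 units are sold at 29 (assume they go to the highest-value buyers). The demand price at Q = 77 is 77, so CS = ½ · [(88 - 29) + (77 - 29)] · 77 = 4119.5.
Change in consumer surplus = 4119.5 - 3363.5 = 756.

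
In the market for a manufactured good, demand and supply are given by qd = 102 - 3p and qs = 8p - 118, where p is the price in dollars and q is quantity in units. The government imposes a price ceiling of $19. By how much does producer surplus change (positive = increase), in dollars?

-38

Setting quantity demanded equal to quantity supplied, 102 - 3p = 8p - 118, gives p* = 20 and q* = 42.
The ceiling of 19 is below the equilibrium price 20, so it binds.
At p = 19: qd = 102 - 3·19 = 45 and qs = 8·19 - 118 = 34.
Producer surplus without the control is ½ · (20 - 14.75) · 42 = 110.25.
With the ceiling, producers sell 34 units at 19, so PS = ½ · (19 - 14.75) · 34 = 72.25.
Change in producer surplus = 72.25 - 110.25 = -38.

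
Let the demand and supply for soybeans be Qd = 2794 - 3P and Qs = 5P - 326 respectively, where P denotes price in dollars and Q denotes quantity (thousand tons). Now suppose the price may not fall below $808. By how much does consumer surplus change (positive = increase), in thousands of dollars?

-416746

Without the control the market clears where 2794 - 3P = 5P - 326, i.e. P* = 390 and Q* = 1624.
Since 808 > 390, the floor is binding.
At P = 808: Qd = 2794 - 3·808 = 370 and Qs = 5·808 - 326 = 3714.
Consumer surplus without the control is ½ · (2794/3 - 390) · 1624 = 1318688/3.
With the floor, consumers buy 370 units at 808, so CS = ½ · (2794/3 - 808) · 370 = 68450/3.
Change in consumer surplus = 68450/3 - 1318688/3 = -416746.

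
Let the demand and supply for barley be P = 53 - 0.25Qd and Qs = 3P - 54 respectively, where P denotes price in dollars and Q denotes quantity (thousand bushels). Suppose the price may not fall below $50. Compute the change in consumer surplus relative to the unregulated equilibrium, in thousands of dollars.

Rearranging demand gives Qd = 212 - 4P. Without the control the market clears where 212 - 4P = 3P - 54, i.e. P* = 38 and Q* = 60.
Because the floor (50) lies above the market-clearing price, it is binding.
At P = 50: Qd = 212 - 4·50 = 12 and Qs = 3·50 - 54 = 96.
Consumer surplus without the control is ½ · (53 - 38) · 60 = 450.
With the floor, consumers buy 12 units at 50, so CS = ½ · (53 - 50) · 12 = 18.
Change in consumer surplus = 18 - 450 = -432.

-432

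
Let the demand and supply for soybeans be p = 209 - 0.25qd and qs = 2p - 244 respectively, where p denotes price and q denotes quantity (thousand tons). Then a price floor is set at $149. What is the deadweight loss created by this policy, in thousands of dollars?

0

Rearranging demand gives qd = 836 - 4p. Equilibrium: 836 - 4p = 2p - 244, so 1080 = 6p and p* = 180, q* = 116.
The floor of 149 is below the equilibrium price 180, so it is not binding; the market clears at p* = 180, q* = 116.
Since the control does not bind, no trades are prevented and deadweight loss is zero.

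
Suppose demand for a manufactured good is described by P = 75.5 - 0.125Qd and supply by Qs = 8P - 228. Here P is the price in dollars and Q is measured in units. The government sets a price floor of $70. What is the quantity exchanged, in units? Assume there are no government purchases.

Rearranging demand gives Qd = 604 - 8P. Without the control the market clears where 604 - 8P = 8P - 228, i.e. P* = 52 and Q* = 188.
The floor of 70 is above the equilibrium price 52, so it binds.
At P = 70: Qd = 604 - 8·70 = 44 and Qs = 8·70 - 228 = 332.
The quantity actually transacted is the short side, demand: 44.

44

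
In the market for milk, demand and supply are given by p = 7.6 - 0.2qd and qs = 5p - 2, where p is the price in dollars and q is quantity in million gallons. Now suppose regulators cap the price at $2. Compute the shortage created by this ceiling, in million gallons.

Rearranging demand gives qd = 38 - 5p. In a free market, 38 - 5p = 5p - 2 gives the equilibrium p* = 4, q* = 18.
The ceiling of 2 is below the equilibrium price 4, so it binds.
At p = 2: qd = 38 - 5·2 = 28 and qs = 5·2 - 2 = 8.
Shortage = qd - qs = 28 - 8 = 20.

20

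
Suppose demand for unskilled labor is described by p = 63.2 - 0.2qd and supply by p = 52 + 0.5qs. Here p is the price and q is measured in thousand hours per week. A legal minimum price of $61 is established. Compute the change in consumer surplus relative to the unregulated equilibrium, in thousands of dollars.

Rearranging demand gives qd = 316 - 5p; rearranging supply gives qs = 2p - 104. Equilibrium: 316 - 5p = 2p - 104, so 420 = 7p and p* = 60, q* = 16.
Since 61 > 60, the floor is binding.
At p = 61: qd = 316 - 5·61 = 11 and qs = 2·61 - 104 = 18.
Consumer surplus without the control is ½ · (63.2 - 60) · 16 = 25.6.
With the floor, consumers buy 11 units at 61, so CS = ½ · (63.2 - 61) · 11 = 12.1.
Change in consumer surplus = 12.1 - 25.6 = -13.5.

-13.5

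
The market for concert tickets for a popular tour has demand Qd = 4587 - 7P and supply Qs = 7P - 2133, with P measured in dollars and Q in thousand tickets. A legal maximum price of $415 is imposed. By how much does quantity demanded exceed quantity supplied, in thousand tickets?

Equilibrium: 4587 - 7P = 7P - 2133, so 6720 = 14P and P* = 480, Q* = 1227.
Since 415 < 480, the ceiling is binding.
At P = 415: Qd = 4587 - 7·415 = 1682 and Qs = 7·415 - 2133 = 772.
Shortage = Qd - Qs = 1682 - 772 = 910.

910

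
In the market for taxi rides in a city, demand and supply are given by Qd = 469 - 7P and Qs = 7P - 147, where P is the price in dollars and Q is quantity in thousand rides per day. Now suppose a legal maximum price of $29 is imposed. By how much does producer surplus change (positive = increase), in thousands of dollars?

In a free market, 469 - 7P = 7P - 147 gives the equilibrium P* = 44, Q* = 161.
Since 29 < 44, the ceiling is binding.
At P = 29: Qd = 469 - 7·29 = 266 and Qs = 7·29 - 147 = 56.
Producer surplus without the control is ½ · (44 - 21) · 161 = 1851.5.
With the ceiling, producers sell 56 units at 29, so PS = ½ · (29 - 21) · 56 = 224.
Change in producer surplus = 224 - 1851.5 = -1627.5.

-1627.5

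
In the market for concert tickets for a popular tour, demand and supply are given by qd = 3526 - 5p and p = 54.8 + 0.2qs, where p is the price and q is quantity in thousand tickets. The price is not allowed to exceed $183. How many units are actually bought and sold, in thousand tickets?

641

Rearranging supply gives qs = 5p - 274. In a free market, 3526 - 5p = 5p - 274 gives the equilibrium p* = 380, q* = 1626.
The ceiling of 183 is below the equilibrium price 380, so it binds.
At p = 183: qd = 3526 - 5·183 = 2611 and qs = 5·183 - 274 = 641.
The quantity actually transacted is the short side, supply: 641.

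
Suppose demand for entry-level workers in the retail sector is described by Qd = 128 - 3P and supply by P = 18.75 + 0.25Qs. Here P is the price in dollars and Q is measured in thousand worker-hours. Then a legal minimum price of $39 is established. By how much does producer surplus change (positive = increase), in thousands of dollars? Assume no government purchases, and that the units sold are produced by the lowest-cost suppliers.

Rearranging supply gives Qs = 4P - 75. Equilibrium: 128 - 3P = 4P - 75, so 203 = 7P and P* = 29, Q* = 41.
Since 39 > 29, the floor is binding.
At P = 39: Qd = 128 - 3·39 = 11 and Qs = 4·39 - 75 = 81.
Producer surplus without the control is ½ · (29 - 18.75) · 41 = 210.125.
With the floor, 11 units are sold at 39. The supply price at Q = 11 is 21.5, so PS = ½ · [(39 - 18.75) + (39 - 21.5)] · 11 = 207.625.
Change in producer surplus = 207.625 - 210.125 = -2.5.

-2.5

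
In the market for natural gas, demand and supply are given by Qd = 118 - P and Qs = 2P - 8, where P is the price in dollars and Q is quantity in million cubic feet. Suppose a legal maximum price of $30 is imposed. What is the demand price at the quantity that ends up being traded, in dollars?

Without the control the market clears where 118 - P = 2P - 8, i.e. P* = 42 and Q* = 76.
Since 30 < 42, the ceiling is binding.
At P = 30: Qd = 118 - 30 = 88 and Qs = 2·30 - 8 = 52.
Only 52 units reach the market. On the demand curve, the marginal buyer's willingness to pay at Q = 52 is (118 - 52) = 66.

66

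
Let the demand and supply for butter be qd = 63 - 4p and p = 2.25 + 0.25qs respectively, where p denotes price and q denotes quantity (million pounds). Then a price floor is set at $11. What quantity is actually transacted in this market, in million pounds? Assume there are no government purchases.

Rearranging supply gives qs = 4p - 9. Equilibrium: 63 - 4p = 4p - 9, so 72 = 8p and p* = 9, q* = 27.
Because the floor (11) lies above the market-clearing price, it is binding.
At p = 11: qd = 63 - 4·11 = 19 and qs = 4·11 - 9 = 35.
The quantity actually transacted is the short side, demand: 19.

19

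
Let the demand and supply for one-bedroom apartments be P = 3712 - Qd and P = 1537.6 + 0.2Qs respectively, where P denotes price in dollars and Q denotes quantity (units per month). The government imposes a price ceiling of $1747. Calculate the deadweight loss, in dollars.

Rearranging demand gives Qd = 3712 - P; rearranging supply gives Qs = 5P - 7688. Equilibrium: 3712 - P = 5P - 7688, so 11400 = 6P and P* = 1900, Q* = 1812.
Since 1747 < 1900, the ceiling is binding.
At P = 1747: Qd = 3712 - 1747 = 1965 and Qs = 5·1747 - 7688 = 1047.
Quantity traded falls to 1047. At Q = 1047 the demand price is 3712 - 1047 = 2665 and the supply price is (7688 + 1047)/5 = 1747.
Deadweight loss = ½ · (2665 - 1747) · (1812 - 1047) = ½ · 918 · 765 = 351135.

351135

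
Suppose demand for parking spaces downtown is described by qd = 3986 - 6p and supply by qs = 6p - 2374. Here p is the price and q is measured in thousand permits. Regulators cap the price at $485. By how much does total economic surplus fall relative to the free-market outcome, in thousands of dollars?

12150

Equilibrium: 3986 - 6p = 6p - 2374, so 6360 = 12p and p* = 530, q* = 806.
Since 485 < 530, the ceiling is binding.
At p = 485: qd = 3986 - 6·485 = 1076 and qs = 6·485 - 2374 = 536.
Quantity traded falls to 536. At q = 536 the demand price is (3986 - 536)/6 = 575 and the supply price is (2374 + 536)/6 = 485.
Deadweight loss = ½ · (575 - 485) · (806 - 536) = ½ · 90 · 270 = 12150.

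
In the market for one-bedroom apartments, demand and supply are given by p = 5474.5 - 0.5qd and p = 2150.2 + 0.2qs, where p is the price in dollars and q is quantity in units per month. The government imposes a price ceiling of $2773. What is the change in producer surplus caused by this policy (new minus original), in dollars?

-1285600.5

Rearranging demand gives qd = 10949 - 2p; rearranging supply gives qs = 5p - 10751. Equilibrium: 10949 - 2p = 5p - 10751, so 21700 = 7p and p* = 3100, q* = 4749.
The ceiling of 2773 is below the equilibrium price 3100, so it binds.
At p = 2773: qd = 10949 - 2·2773 = 5403 and qs = 5·2773 - 10751 = 3114.
Producer surplus without the control is ½ · (3100 - 2150.2) · 4749 = 2255300.1.
With the ceiling, producers sell 3114 units at 2773, so PS = ½ · (2773 - 2150.2) · 3114 = 969699.6.
Change in producer surplus = 969699.6 - 2255300.1 = -1285600.5.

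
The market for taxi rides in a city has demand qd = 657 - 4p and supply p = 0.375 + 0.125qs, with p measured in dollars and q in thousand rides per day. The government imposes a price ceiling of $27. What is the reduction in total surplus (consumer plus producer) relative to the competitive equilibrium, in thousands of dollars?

Rearranging supply gives qs = 8p - 3. Equilibrium: 657 - 4p = 8p - 3, so 660 = 12p and p* = 55, q* = 437.
The ceiling of 27 is below the equilibrium price 55, so it binds.
At p = 27: qd = 657 - 4·27 = 549 and qs = 8·27 - 3 = 213.
Quantity traded falls to 213. At q = 213 the demand price is (657 - 213)/4 = 111 and the supply price is (3 + 213)/8 = 27.
Deadweight loss = ½ · (111 - 27) · (437 - 213) = ½ · 84 · 224 = 9408.

9408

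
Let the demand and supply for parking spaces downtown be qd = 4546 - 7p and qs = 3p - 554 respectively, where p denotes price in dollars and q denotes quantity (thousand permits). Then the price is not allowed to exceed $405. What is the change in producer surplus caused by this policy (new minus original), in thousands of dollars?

Without the control the market clears where 4546 - 7p = 3p - 554, i.e. p* = 510 and q* = 976.
Because the ceiling (405) lies below the market-clearing price, it is binding.
At p = 405: qd = 4546 - 7·405 = 1711 and qs = 3·405 - 554 = 661.
Producer surplus without the control is ½ · (510 - 554/3) · 976 = 476288/3.
With the ceiling, producers sell 661 units at 405, so PS = ½ · (405 - 554/3) · 661 = 436921/6.
Change in producer surplus = 436921/6 - 476288/3 = -85942.5.

-85942.5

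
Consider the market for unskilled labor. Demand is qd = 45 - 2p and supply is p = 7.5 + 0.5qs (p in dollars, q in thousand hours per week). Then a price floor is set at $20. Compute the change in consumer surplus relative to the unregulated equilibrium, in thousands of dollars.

-50

Rearranging supply gives qs = 2p - 15. In a free market, 45 - 2p = 2p - 15 gives the equilibrium p* = 15, q* = 15.
Because the floor (20) lies above the market-clearing price, it is binding.
At p = 20: qd = 45 - 2·20 = 5 and qs = 2·20 - 15 = 25.
Consumer surplus without the control is ½ · (22.5 - 15) · 15 = 56.25.
With the floor, consumers buy 5 units at 20, so CS = ½ · (22.5 - 20) · 5 = 6.25.
Change in consumer surplus = 6.25 - 56.25 = -50.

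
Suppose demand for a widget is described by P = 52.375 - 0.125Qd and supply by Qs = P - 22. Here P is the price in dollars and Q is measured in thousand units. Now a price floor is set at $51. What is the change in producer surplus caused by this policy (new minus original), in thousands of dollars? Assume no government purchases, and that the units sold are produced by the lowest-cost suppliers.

Rearranging demand gives Qd = 419 - 8P. Without the control the market clears where 419 - 8P = P - 22, i.e. P* = 49 and Q* = 27.
Since 51 > 49, the floor is binding.
At P = 51: Qd = 419 - 8·51 = 11 and Qs = 51 - 22 = 29.
Producer surplus without the control is ½ · (49 - 22) · 27 = 364.5.
With the floor, 11 units are sold at 51. The supply price at Q = 11 is 33, so PS = ½ · [(51 - 22) + (51 - 33)] · 11 = 258.5.
Change in producer surplus = 258.5 - 364.5 = -106.

-106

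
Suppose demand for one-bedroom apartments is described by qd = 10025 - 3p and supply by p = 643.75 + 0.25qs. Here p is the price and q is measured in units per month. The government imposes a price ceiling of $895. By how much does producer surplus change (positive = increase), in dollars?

-2547575

Rearranging supply gives qs = 4p - 2575. Setting quantity demanded equal to quantity supplied, 10025 - 3p = 4p - 2575, gives p* = 1800 and q* = 4625.
Because the ceiling (895) lies below the market-clearing price, it is binding.
At p = 895: qd = 10025 - 3·895 = 7340 and qs = 4·895 - 2575 = 1005.
Producer surplus without the control is ½ · (1800 - 643.75) · 4625 = 2673828.125.
With the ceiling, producers sell 1005 units at 895, so PS = ½ · (895 - 643.75) · 1005 = 126253.125.
Change in producer surplus = 126253.125 - 2673828.125 = -2547575.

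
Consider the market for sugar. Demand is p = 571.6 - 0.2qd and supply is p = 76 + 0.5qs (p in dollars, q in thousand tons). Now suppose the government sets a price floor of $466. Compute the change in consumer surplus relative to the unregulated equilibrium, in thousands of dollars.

Rearranging demand gives qd = 2858 - 5p; rearranging supply gives qs = 2p - 152. Equilibrium: 2858 - 5p = 2p - 152, so 3010 = 7p and p* = 430, q* = 708.
Since 466 > 430, the floor is binding.
At p = 466: qd = 2858 - 5·466 = 528 and qs = 2·466 - 152 = 780.
Consumer surplus without the control is ½ · (571.6 - 430) · 708 = 50126.4.
With the floor, consumers buy 528 units at 466, so CS = ½ · (571.6 - 466) · 528 = 27878.4.
Change in consumer surplus = 27878.4 - 50126.4 = -22248.

-22248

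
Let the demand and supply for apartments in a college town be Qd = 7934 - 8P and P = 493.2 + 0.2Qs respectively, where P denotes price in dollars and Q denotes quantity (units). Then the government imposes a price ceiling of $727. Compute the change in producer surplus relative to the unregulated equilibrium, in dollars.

Rearranging supply gives Qs = 5P - 2466. In a free market, 7934 - 8P = 5P - 2466 gives the equilibrium P* = 800, Q* = 1534.
Since 727 < 800, the ceiling is binding.
At P = 727: Qd = 7934 - 8·727 = 2118 and Qs = 5·727 - 2466 = 1169.
Producer surplus without the control is ½ · (800 - 493.2) · 1534 = 235315.6.
With the ceiling, producers sell 1169 units at 727, so PS = ½ · (727 - 493.2) · 1169 = 136656.1.
Change in producer surplus = 136656.1 - 235315.6 = -98659.5.

-98659.5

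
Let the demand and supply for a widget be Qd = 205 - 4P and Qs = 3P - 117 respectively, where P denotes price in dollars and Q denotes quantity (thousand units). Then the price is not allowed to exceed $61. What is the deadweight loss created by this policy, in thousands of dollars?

Setting quantity demanded equal to quantity supplied, 205 - 4P = 3P - 117, gives P* = 46 and Q* = 21.
The ceiling of 61 is above the equilibrium price 46, so it is not binding; the market clears at P* = 46, Q* = 21.
Since the control does not bind, no trades are prevented and deadweight loss is zero.

0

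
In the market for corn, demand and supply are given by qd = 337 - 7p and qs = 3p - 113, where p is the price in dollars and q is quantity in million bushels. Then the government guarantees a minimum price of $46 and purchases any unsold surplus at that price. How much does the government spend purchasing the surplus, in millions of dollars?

460

Without the control the market clears where 337 - 7p = 3p - 113, i.e. p* = 45 and q* = 22.
The floor of 46 is above the equilibrium price 45, so it binds.
At p = 46: qd = 337 - 7·46 = 15 and qs = 3·46 - 113 = 25.
Surplus = qs - qd = 10.
Government expenditure = surplus × support price = 10 × 46 = 460.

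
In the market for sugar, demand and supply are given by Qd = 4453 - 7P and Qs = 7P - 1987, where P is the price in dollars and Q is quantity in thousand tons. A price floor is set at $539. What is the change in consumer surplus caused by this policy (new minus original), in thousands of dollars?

-75563.5

Without the control the market clears where 4453 - 7P = 7P - 1987, i.e. P* = 460 and Q* = 1233.
Because the floor (539) lies above the market-clearing price, it is binding.
At P = 539: Qd = 4453 - 7·539 = 680 and Qs = 7·539 - 1987 = 1786.
Consumer surplus without the control is ½ · (4453/7 - 460) · 1233 = 1520289/14.
With the floor, consumers buy 680 units at 539, so CS = ½ · (4453/7 - 539) · 680 = 231200/7.
Change in consumer surplus = 231200/7 - 1520289/14 = -75563.5.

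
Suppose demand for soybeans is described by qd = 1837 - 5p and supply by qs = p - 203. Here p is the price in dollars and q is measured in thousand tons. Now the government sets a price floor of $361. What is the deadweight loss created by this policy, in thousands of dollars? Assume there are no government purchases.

6615

In a free market, 1837 - 5p = p - 203 gives the equilibrium p* = 340, q* = 137.
Because the floor (361) lies above the market-clearing price, it is binding.
At p = 361: qd = 1837 - 5·361 = 32 and qs = 361 - 203 = 158.
Quantity traded falls to 32. At q = 32 the demand price is (1837 - 32)/5 = 361 and the supply price is 203 + 32 = 235.
Deadweight loss = ½ · (361 - 235) · (137 - 32) = ½ · 126 · 105 = 6615.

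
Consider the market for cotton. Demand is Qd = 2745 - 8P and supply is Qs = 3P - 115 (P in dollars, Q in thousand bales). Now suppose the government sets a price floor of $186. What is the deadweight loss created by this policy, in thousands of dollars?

In a free market, 2745 - 8P = 3P - 115 gives the equilibrium P* = 260, Q* = 665.
The floor of 186 is below the equilibrium price 260, so it is not binding; the market clears at P* = 260, Q* = 665.
Since the control does not bind, no trades are prevented and deadweight loss is zero.

0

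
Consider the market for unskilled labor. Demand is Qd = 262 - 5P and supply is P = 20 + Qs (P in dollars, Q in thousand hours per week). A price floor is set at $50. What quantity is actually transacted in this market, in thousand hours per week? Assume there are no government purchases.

Rearranging supply gives Qs = P - 20. Equilibrium: 262 - 5P = P - 20, so 282 = 6P and P* = 47, Q* = 27.
Since 50 > 47, the floor is binding.
At P = 50: Qd = 262 - 5·50 = 12 and Qs = 50 - 20 = 30.
The quantity actually transacted is the short side, demand: 12.

12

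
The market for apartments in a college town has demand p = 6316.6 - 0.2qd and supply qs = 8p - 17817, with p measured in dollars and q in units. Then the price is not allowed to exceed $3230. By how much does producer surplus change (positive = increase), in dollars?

Rearranging demand gives qd = 31583 - 5p. Setting quantity demanded equal to quantity supplied, 31583 - 5p = 8p - 17817, gives p* = 3800 and q* = 12583.
The ceiling of 3230 is below the equilibrium price 3800, so it binds.
At p = 3230: qd = 31583 - 5·3230 = 15433 and qs = 8·3230 - 17817 = 8023.
Producer surplus without the control is ½ · (3800 - 2227.125) · 12583 = 9895743.0625.
With the ceiling, producers sell 8023 units at 3230, so PS = ½ · (3230 - 2227.125) · 8023 = 4023033.0625.
Change in producer surplus = 4023033.0625 - 9895743.0625 = -5872710.

-5872710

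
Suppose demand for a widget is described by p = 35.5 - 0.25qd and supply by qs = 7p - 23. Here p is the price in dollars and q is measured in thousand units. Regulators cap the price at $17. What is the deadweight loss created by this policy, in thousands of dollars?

0

Rearranging demand gives qd = 142 - 4p. In a free market, 142 - 4p = 7p - 23 gives the equilibrium p* = 15, q* = 82.
Since 17 is above p* = 15, the ceiling does not bind and the free-market outcome prevails.
Since the control does not bind, no trades are prevented and deadweight loss is zero.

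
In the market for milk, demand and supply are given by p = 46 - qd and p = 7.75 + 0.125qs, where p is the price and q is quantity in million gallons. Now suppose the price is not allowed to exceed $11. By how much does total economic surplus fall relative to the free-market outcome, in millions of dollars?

36

Rearranging demand gives qd = 46 - p; rearranging supply gives qs = 8p - 62. Without the control the market clears where 46 - p = 8p - 62, i.e. p* = 12 and q* = 34.
Since 11 < 12, the ceiling is binding.
At p = 11: qd = 46 - 11 = 35 and qs = 8·11 - 62 = 26.
Quantity traded falls to 26. At q = 26 the demand price is 46 - 26 = 20 and the supply price is (62 + 26)/8 = 11.
Deadweight loss = ½ · (20 - 11) · (34 - 26) = ½ · 9 · 8 = 36.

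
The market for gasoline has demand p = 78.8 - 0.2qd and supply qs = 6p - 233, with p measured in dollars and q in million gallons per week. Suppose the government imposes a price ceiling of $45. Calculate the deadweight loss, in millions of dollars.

Rearranging demand gives qd = 394 - 5p. Equilibrium: 394 - 5p = 6p - 233, so 627 = 11p and p* = 57, q* = 109.
Since 45 < 57, the ceiling is binding.
At p = 45: qd = 394 - 5·45 = 169 and qs = 6·45 - 233 = 37.
Quantity traded falls to 37. At q = 37 the demand price is (394 - 37)/5 = 71.4 and the supply price is (233 + 37)/6 = 45.
Deadweight loss = ½ · (71.4 - 45) · (109 - 37) = ½ · 26.4 · 72 = 950.4.

950.4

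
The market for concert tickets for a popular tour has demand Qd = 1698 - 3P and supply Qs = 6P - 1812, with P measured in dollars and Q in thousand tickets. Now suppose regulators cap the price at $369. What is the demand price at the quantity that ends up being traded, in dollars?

432

Setting quantity demanded equal to quantity supplied, 1698 - 3P = 6P - 1812, gives P* = 390 and Q* = 528.
Because the ceiling (369) lies below the market-clearing price, it is binding.
At P = 369: Qd = 1698 - 3·369 = 591 and Qs = 6·369 - 1812 = 402.
Only 402 units reach the market. On the demand curve, the marginal buyer's willingness to pay at Q = 402 is (1698 - 402)/3 = 432.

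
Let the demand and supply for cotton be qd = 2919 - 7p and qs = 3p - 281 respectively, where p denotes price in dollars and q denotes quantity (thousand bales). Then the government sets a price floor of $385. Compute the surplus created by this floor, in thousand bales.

650

In a free market, 2919 - 7p = 3p - 281 gives the equilibrium p* = 320, q* = 679.
The floor of 385 is above the equilibrium price 320, so it binds.
At p = 385: qd = 2919 - 7·385 = 224 and qs = 3·385 - 281 = 874.
Surplus = qs - qd = 874 - 224 = 650.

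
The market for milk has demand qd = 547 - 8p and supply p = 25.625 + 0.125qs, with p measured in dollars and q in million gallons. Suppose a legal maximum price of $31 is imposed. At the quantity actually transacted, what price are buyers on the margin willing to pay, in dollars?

63

Rearranging supply gives qs = 8p - 205. Setting quantity demanded equal to quantity supplied, 547 - 8p = 8p - 205, gives p* = 47 and q* = 171.
Because the ceiling (31) lies below the market-clearing price, it is binding.
At p = 31: qd = 547 - 8·31 = 299 and qs = 8·31 - 205 = 43.
Only 43 units reach the market. On the demand curve, the marginal buyer's willingness to pay at q = 43 is (547 - 43)/8 = 63.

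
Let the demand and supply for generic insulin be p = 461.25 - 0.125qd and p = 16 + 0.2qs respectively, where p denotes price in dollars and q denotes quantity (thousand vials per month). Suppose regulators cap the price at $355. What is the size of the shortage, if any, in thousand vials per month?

0

Rearranging demand gives qd = 3690 - 8p; rearranging supply gives qs = 5p - 80. In a free market, 3690 - 8p = 5p - 80 gives the equilibrium p* = 290, q* = 1370.
Since 355 is above p* = 290, the ceiling does not bind and the free-market outcome prevails.
Since the control does not bind, there is no shortage.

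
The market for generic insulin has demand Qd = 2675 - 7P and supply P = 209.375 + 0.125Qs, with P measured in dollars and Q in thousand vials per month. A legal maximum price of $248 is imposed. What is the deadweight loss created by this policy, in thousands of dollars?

15120

Rearranging supply gives Qs = 8P - 1675. In a free market, 2675 - 7P = 8P - 1675 gives the equilibrium P* = 290, Q* = 645.
The ceiling of 248 is below the equilibrium price 290, so it binds.
At P = 248: Qd = 2675 - 7·248 = 939 and Qs = 8·248 - 1675 = 309.
Quantity traded falls to 309. At Q = 309 the demand price is (2675 - 309)/7 = 338 and the supply price is (1675 + 309)/8 = 248.
Deadweight loss = ½ · (338 - 248) · (645 - 309) = ½ · 90 · 336 = 15120.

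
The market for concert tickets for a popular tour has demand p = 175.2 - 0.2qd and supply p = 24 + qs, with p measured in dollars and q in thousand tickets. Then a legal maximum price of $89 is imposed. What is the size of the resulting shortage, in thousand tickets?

366

Rearranging demand gives qd = 876 - 5p; rearranging supply gives qs = p - 24. In a free market, 876 - 5p = p - 24 gives the equilibrium p* = 150, q* = 126.
The ceiling of 89 is below the equilibrium price 150, so it binds.
At p = 89: qd = 876 - 5·89 = 431 and qs = 89 - 24 = 65.
Shortage = qd - qs = 431 - 65 = 366.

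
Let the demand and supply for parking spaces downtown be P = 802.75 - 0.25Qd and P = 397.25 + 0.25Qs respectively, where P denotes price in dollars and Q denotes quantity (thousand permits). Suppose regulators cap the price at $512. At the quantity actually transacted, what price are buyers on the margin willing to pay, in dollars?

688

Rearranging demand gives Qd = 3211 - 4P; rearranging supply gives Qs = 4P - 1589. Setting quantity demanded equal to quantity supplied, 3211 - 4P = 4P - 1589, gives P* = 600 and Q* = 811.
The ceiling of 512 is below the equilibrium price 600, so it binds.
At P = 512: Qd = 3211 - 4·512 = 1163 and Qs = 4·512 - 1589 = 459.
Only 459 units reach the market. On the demand curve, the marginal buyer's willingness to pay at Q = 459 is (3211 - 459)/4 = 688.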